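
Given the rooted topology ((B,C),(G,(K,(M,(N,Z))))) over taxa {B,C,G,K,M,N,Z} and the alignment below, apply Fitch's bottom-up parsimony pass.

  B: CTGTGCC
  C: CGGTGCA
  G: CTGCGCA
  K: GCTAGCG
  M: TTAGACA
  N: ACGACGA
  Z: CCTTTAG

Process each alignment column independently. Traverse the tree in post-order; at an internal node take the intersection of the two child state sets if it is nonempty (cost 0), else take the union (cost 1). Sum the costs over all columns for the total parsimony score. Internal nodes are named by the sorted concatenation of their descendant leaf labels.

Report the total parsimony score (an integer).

21

site 0, node BC: B={C} ∩ C={C} → {C} (+0)
site 0, node NZ: N={A} ∪ Z={C} → {A,C} (+1)
site 0, node MNZ: M={T} ∪ NZ={A,C} → {A,C,T} (+1)
site 0, node KMNZ: K={G} ∪ MNZ={A,C,T} → {A,C,G,T} (+1)
site 0, node GKMNZ: G={C} ∩ KMNZ={A,C,G,T} → {C} (+0)
site 0, node BCGKMNZ: BC={C} ∩ GKMNZ={C} → {C} (+0)
site 1, node BC: B={T} ∪ C={G} → {G,T} (+1)
site 1, node NZ: N={C} ∩ Z={C} → {C} (+0)
site 1, node MNZ: M={T} ∪ NZ={C} → {C,T} (+1)
site 1, node KMNZ: K={C} ∩ MNZ={C,T} → {C} (+0)
site 1, node GKMNZ: G={T} ∪ KMNZ={C} → {C,T} (+1)
site 1, node BCGKMNZ: BC={G,T} ∩ GKMNZ={C,T} → {T} (+0)
site 2, node BC: B={G} ∩ C={G} → {G} (+0)
site 2, node NZ: N={G} ∪ Z={T} → {G,T} (+1)
site 2, node MNZ: M={A} ∪ NZ={G,T} → {A,G,T} (+1)
site 2, node KMNZ: K={T} ∩ MNZ={A,G,T} → {T} (+0)
site 2, node GKMNZ: G={G} ∪ KMNZ={T} → {G,T} (+1)
site 2, node BCGKMNZ: BC={G} ∩ GKMNZ={G,T} → {G} (+0)
site 3, node BC: B={T} ∩ C={T} → {T} (+0)
site 3, node NZ: N={A} ∪ Z={T} → {A,T} (+1)
site 3, node MNZ: M={G} ∪ NZ={A,T} → {A,G,T} (+1)
site 3, node KMNZ: K={A} ∩ MNZ={A,G,T} → {A} (+0)
site 3, node GKMNZ: G={C} ∪ KMNZ={A} → {A,C} (+1)
site 3, node BCGKMNZ: BC={T} ∪ GKMNZ={A,C} → {A,C,T} (+1)
site 4, node BC: B={G} ∩ C={G} → {G} (+0)
site 4, node NZ: N={C} ∪ Z={T} → {C,T} (+1)
site 4, node MNZ: M={A} ∪ NZ={C,T} → {A,C,T} (+1)
site 4, node KMNZ: K={G} ∪ MNZ={A,C,T} → {A,C,G,T} (+1)
site 4, node GKMNZ: G={G} ∩ KMNZ={A,C,G,T} → {G} (+0)
site 4, node BCGKMNZ: BC={G} ∩ GKMNZ={G} → {G} (+0)
site 5, node BC: B={C} ∩ C={C} → {C} (+0)
site 5, node NZ: N={G} ∪ Z={A} → {A,G} (+1)
site 5, node MNZ: M={C} ∪ NZ={A,G} → {A,C,G} (+1)
site 5, node KMNZ: K={C} ∩ MNZ={A,C,G} → {C} (+0)
site 5, node GKMNZ: G={C} ∩ KMNZ={C} → {C} (+0)
site 5, node BCGKMNZ: BC={C} ∩ GKMNZ={C} → {C} (+0)
site 6, node BC: B={C} ∪ C={A} → {A,C} (+1)
site 6, node NZ: N={A} ∪ Z={G} → {A,G} (+1)
site 6, node MNZ: M={A} ∩ NZ={A,G} → {A} (+0)
site 6, node KMNZ: K={G} ∪ MNZ={A} → {A,G} (+1)
site 6, node GKMNZ: G={A} ∩ KMNZ={A,G} → {A} (+0)
site 6, node BCGKMNZ: BC={A,C} ∩ GKMNZ={A} → {A} (+0)
per-site changes: [3, 3, 3, 4, 3, 2, 3]; total = 21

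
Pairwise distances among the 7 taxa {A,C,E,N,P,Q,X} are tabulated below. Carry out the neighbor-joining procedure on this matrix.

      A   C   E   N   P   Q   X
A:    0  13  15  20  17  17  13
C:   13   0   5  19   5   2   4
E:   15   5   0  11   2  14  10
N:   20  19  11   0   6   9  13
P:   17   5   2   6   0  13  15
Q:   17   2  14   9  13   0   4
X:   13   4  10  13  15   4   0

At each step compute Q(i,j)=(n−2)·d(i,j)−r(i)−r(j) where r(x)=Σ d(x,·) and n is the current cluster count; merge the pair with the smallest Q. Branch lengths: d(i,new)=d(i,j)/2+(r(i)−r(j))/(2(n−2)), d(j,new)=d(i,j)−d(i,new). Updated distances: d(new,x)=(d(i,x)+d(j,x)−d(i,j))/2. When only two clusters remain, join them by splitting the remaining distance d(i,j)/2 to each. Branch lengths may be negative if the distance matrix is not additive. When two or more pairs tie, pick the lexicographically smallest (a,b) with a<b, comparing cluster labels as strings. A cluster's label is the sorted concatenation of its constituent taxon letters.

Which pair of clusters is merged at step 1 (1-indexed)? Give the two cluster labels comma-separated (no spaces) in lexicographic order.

N,P

1. join N+P (d=6, Q=-106) ⇒ NP; edges |N|=5, |P|=1
  updated: d(A,NP)=31/2, d(C,NP)=9, d(E,NP)=7/2, d(NP,Q)=8, d(NP,X)=11
2. join E+NP (d=7/2, Q=-161/2) ⇒ ENP; edges |E|=29/16, |NP|=27/16
  updated: d(A,ENP)=27/2, d(C,ENP)=21/4, d(ENP,Q)=37/4, d(ENP,X)=35/4
3. join A+ENP (d=27/2, Q=-211/4) ⇒ AENP; edges |A|=241/24, |ENP|=83/24
  updated: d(AENP,C)=19/8, d(AENP,Q)=51/8, d(AENP,X)=33/8
4. join AENP+X (d=33/8, Q=-67/4) ⇒ AENPX; edges |AENP|=9/4, |X|=15/8
  updated: d(AENPX,C)=9/8, d(AENPX,Q)=25/8
5. join AENPX+C (d=9/8, Q=-25/4) ⇒ ACENPX; edges |AENPX|=9/8, |C|=0
  updated: d(ACENPX,Q)=2
6. join ACENPX+Q (d=2) ⇒ ACENPQX; edges |ACENPX|=1, |Q|=1
final tree: ((((A:241/24,(E:29/16,(N:5,P:1):27/16):83/24):9/4,X:15/8):9/8,C:0):1,Q:1)
total length: 121/4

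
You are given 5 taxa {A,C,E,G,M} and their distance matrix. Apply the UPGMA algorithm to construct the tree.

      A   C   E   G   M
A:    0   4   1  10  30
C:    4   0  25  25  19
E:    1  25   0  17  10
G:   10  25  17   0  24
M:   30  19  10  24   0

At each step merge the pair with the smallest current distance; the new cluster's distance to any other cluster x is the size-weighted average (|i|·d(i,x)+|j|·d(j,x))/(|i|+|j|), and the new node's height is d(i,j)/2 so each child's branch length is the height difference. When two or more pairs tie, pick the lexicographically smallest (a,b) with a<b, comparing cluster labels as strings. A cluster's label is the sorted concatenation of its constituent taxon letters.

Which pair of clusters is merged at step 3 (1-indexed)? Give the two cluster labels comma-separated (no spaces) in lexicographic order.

AEG,C

1. join A+E (d=1) ⇒ AE; edges |A|=1/2, |E|=1/2
  updated: d(AE,C)=29/2, d(AE,G)=27/2, d(AE,M)=20
2. join AE+G (d=27/2) ⇒ AEG; edges |AE|=25/4, |G|=27/4
  updated: d(AEG,C)=18, d(AEG,M)=64/3
3. join AEG+C (d=18) ⇒ ACEG; edges |AEG|=9/4, |C|=9
  updated: d(ACEG,M)=83/4
4. join ACEG+M (d=83/4) ⇒ ACEGM; edges |ACEG|=11/8, |M|=83/8
final tree: ((((A:1/2,E:1/2):25/4,G:27/4):9/4,C:9):11/8,M:83/8)
total length: 37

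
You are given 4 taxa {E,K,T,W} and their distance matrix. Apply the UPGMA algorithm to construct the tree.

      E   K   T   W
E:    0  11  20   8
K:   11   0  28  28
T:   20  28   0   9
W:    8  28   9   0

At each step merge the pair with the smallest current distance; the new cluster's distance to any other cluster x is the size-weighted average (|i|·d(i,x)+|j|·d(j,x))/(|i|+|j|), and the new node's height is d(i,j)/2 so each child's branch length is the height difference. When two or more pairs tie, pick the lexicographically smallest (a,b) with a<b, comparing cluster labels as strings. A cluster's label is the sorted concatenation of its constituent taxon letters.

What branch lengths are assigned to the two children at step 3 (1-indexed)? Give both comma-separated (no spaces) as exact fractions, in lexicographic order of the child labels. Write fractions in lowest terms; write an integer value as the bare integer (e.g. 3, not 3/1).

1. join E+W (d=8) ⇒ EW; edges |E|=4, |W|=4
  updated: d(EW,K)=39/2, d(EW,T)=29/2
2. join EW+T (d=29/2) ⇒ ETW; edges |EW|=13/4, |T|=29/4
  updated: d(ETW,K)=67/3
3. join ETW+K (d=67/3) ⇒ EKTW; edges |ETW|=47/12, |K|=67/6
final tree: (((E:4,W:4):13/4,T:29/4):47/12,K:67/6)
total length: 403/12

47/12,67/6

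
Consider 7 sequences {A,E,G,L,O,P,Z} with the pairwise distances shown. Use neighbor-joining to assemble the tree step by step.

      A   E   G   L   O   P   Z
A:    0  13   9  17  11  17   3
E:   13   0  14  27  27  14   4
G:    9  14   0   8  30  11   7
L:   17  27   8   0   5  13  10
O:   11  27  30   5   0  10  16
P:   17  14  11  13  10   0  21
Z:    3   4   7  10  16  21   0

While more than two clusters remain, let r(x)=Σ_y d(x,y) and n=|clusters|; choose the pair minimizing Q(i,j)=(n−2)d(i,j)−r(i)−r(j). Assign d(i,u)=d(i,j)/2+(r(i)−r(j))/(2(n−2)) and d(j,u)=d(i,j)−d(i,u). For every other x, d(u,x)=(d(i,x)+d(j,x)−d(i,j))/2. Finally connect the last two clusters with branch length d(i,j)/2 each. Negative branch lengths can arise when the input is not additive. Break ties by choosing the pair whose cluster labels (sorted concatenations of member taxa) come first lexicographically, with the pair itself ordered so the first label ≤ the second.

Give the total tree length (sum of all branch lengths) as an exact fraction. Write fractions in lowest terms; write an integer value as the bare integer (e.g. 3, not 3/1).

563/16

step 1: merge (L,O) at d=5, Q=-154; branch lengths L→3/5, O→22/5; new cluster LO
  updated: d(A,LO)=23/2, d(E,LO)=49/2, d(G,LO)=33/2, d(LO,P)=9, d(LO,Z)=21/2
step 2: merge (LO,P) at d=9, Q=-108; branch lengths LO→9/2, P→9/2; new cluster LOP
  updated: d(A,LOP)=39/4, d(E,LOP)=59/4, d(G,LOP)=37/4, d(LOP,Z)=45/4
step 3: merge (E,Z) at d=4, Q=-59; branch lengths E→65/12, Z→-17/12; new cluster EZ
  updated: d(A,EZ)=6, d(EZ,G)=17/2, d(EZ,LOP)=11
step 4: merge (A,EZ) at d=6, Q=-153/4; branch lengths A→45/16, EZ→51/16; new cluster AEZ
  updated: d(AEZ,G)=23/4, d(AEZ,LOP)=59/8
step 5: merge (AEZ,G) at d=23/4, Q=-179/8; branch lengths AEZ→31/16, G→61/16; new cluster AEGZ
  updated: d(AEGZ,LOP)=87/16
step 6: merge (AEGZ,LOP) at d=87/16; branch lengths AEGZ→87/32, LOP→87/32; new cluster AEGLOPZ
final tree: (((A:45/16,(E:65/12,Z:-17/12):51/16):31/16,G:61/16):87/32,((L:3/5,O:22/5):9/2,P:9/2):87/32)
total length: 563/16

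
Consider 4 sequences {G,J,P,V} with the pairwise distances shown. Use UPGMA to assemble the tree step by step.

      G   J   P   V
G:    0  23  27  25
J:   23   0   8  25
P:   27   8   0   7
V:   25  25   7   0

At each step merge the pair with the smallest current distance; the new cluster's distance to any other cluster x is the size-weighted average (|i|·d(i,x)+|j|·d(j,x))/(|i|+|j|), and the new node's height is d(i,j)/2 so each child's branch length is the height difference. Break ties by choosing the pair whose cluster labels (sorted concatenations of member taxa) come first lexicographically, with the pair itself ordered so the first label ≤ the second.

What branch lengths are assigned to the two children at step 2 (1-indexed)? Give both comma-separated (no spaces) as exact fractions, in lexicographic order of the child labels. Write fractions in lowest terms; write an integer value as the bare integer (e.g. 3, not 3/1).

1. join P+V (d=7) ⇒ PV; edges |P|=7/2, |V|=7/2
  updated: d(G,PV)=26, d(J,PV)=33/2
2. join J+PV (d=33/2) ⇒ JPV; edges |J|=33/4, |PV|=19/4
  updated: d(G,JPV)=25
3. join G+JPV (d=25) ⇒ GJPV; edges |G|=25/2, |JPV|=17/4
final tree: (G:25/2,(J:33/4,(P:7/2,V:7/2):19/4):17/4)
total length: 147/4

33/4,19/4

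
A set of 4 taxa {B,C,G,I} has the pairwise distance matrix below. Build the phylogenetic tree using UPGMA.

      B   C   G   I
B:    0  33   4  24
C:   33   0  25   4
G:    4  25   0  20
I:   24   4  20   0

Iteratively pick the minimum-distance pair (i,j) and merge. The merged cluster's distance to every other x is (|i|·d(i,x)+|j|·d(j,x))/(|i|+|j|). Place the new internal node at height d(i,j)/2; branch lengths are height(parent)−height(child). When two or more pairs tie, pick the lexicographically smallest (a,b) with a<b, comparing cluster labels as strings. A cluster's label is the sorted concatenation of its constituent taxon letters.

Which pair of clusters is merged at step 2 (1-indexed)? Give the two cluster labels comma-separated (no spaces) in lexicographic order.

C,I

iteration 1: select B,G (d=4); attach at lengths (2, 2); label the merged cluster BG
  updated: d(BG,C)=29, d(BG,I)=22
iteration 2: select C,I (d=4); attach at lengths (2, 2); label the merged cluster CI
  updated: d(BG,CI)=51/2
iteration 3: select BG,CI (d=51/2); attach at lengths (43/4, 43/4); label the merged cluster BCGI
final tree: ((B:2,G:2):43/4,(C:2,I:2):43/4)
total length: 59/2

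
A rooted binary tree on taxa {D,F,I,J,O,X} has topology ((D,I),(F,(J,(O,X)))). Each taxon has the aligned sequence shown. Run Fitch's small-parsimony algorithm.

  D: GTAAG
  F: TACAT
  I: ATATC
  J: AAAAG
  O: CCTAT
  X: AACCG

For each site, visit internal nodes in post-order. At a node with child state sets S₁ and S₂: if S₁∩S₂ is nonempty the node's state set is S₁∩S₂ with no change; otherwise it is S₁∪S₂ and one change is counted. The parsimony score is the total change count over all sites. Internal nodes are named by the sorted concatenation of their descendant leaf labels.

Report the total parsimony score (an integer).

site 0, node DI: D={G} ∪ I={A} → {A,G} (+1)
site 0, node OX: O={C} ∪ X={A} → {A,C} (+1)
site 0, node JOX: J={A} ∩ OX={A,C} → {A} (+0)
site 0, node FJOX: F={T} ∪ JOX={A} → {A,T} (+1)
site 0, node DFIJOX: DI={A,G} ∩ FJOX={A,T} → {A} (+0)
site 1, node DI: D={T} ∩ I={T} → {T} (+0)
site 1, node OX: O={C} ∪ X={A} → {A,C} (+1)
site 1, node JOX: J={A} ∩ OX={A,C} → {A} (+0)
site 1, node FJOX: F={A} ∩ JOX={A} → {A} (+0)
site 1, node DFIJOX: DI={T} ∪ FJOX={A} → {A,T} (+1)
site 2, node DI: D={A} ∩ I={A} → {A} (+0)
site 2, node OX: O={T} ∪ X={C} → {C,T} (+1)
site 2, node JOX: J={A} ∪ OX={C,T} → {A,C,T} (+1)
site 2, node FJOX: F={C} ∩ JOX={A,C,T} → {C} (+0)
site 2, node DFIJOX: DI={A} ∪ FJOX={C} → {A,C} (+1)
site 3, node DI: D={A} ∪ I={T} → {A,T} (+1)
site 3, node OX: O={A} ∪ X={C} → {A,C} (+1)
site 3, node JOX: J={A} ∩ OX={A,C} → {A} (+0)
site 3, node FJOX: F={A} ∩ JOX={A} → {A} (+0)
site 3, node DFIJOX: DI={A,T} ∩ FJOX={A} → {A} (+0)
site 4, node DI: D={G} ∪ I={C} → {C,G} (+1)
site 4, node OX: O={T} ∪ X={G} → {G,T} (+1)
site 4, node JOX: J={G} ∩ OX={G,T} → {G} (+0)
site 4, node FJOX: F={T} ∪ JOX={G} → {G,T} (+1)
site 4, node DFIJOX: DI={C,G} ∩ FJOX={G,T} → {G} (+0)
per-site changes: [3, 2, 3, 2, 3]; total = 13

13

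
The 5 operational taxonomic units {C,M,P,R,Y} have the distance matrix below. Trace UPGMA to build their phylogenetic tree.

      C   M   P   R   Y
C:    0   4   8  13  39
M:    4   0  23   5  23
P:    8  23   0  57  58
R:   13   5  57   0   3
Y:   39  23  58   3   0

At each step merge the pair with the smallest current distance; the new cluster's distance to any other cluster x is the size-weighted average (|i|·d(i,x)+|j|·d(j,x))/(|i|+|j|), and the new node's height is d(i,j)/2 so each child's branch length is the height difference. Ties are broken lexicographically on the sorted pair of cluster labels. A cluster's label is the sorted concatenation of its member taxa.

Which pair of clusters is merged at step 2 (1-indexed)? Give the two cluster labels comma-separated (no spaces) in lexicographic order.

iteration 1: select R,Y (d=3); attach at lengths (3/2, 3/2); label the merged cluster RY
  updated: d(C,RY)=26, d(M,RY)=14, d(P,RY)=115/2
iteration 2: select C,M (d=4); attach at lengths (2, 2); label the merged cluster CM
  updated: d(CM,P)=31/2, d(CM,RY)=20
iteration 3: select CM,P (d=31/2); attach at lengths (23/4, 31/4); label the merged cluster CMP
  updated: d(CMP,RY)=65/2
iteration 4: select CMP,RY (d=65/2); attach at lengths (17/2, 59/4); label the merged cluster CMPRY
final tree: (((C:2,M:2):23/4,P:31/4):17/2,(R:3/2,Y:3/2):59/4)
total length: 175/4

C,M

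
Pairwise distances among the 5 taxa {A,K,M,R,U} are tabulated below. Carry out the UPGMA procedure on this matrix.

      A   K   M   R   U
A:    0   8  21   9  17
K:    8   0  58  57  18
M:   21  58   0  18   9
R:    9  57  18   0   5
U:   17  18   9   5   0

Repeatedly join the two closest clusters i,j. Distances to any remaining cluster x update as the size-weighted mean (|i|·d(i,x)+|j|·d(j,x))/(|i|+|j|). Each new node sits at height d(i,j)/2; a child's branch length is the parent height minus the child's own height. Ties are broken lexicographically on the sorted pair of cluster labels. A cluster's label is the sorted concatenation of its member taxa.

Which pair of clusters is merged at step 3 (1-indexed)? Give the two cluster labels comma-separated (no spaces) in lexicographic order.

1. join R+U (d=5) ⇒ RU; edges |R|=5/2, |U|=5/2
  updated: d(A,RU)=13, d(K,RU)=75/2, d(M,RU)=27/2
2. join A+K (d=8) ⇒ AK; edges |A|=4, |K|=4
  updated: d(AK,M)=79/2, d(AK,RU)=101/4
3. join M+RU (d=27/2) ⇒ MRU; edges |M|=27/4, |RU|=17/4
  updated: d(AK,MRU)=30
4. join AK+MRU (d=30) ⇒ AKMRU; edges |AK|=11, |MRU|=33/4
final tree: ((A:4,K:4):11,(M:27/4,(R:5/2,U:5/2):17/4):33/4)
total length: 173/4

M,RU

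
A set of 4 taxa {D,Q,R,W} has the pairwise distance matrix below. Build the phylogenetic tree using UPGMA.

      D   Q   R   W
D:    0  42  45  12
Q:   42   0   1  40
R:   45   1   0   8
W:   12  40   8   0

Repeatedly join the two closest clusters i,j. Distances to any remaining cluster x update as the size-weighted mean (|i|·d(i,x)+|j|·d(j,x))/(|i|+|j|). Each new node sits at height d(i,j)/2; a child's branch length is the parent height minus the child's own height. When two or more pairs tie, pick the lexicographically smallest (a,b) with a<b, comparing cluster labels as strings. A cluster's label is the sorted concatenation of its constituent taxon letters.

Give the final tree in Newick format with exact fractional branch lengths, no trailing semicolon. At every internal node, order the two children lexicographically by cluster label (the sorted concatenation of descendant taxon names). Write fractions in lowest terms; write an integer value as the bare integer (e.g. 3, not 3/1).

((D:6,W:6):87/8,(Q:1/2,R:1/2):131/8)

1. join Q+R (d=1) ⇒ QR; edges |Q|=1/2, |R|=1/2
  updated: d(D,QR)=87/2, d(QR,W)=24
2. join D+W (d=12) ⇒ DW; edges |D|=6, |W|=6
  updated: d(DW,QR)=135/4
3. join DW+QR (d=135/4) ⇒ DQRW; edges |DW|=87/8, |QR|=131/8
final tree: ((D:6,W:6):87/8,(Q:1/2,R:1/2):131/8)
total length: 161/4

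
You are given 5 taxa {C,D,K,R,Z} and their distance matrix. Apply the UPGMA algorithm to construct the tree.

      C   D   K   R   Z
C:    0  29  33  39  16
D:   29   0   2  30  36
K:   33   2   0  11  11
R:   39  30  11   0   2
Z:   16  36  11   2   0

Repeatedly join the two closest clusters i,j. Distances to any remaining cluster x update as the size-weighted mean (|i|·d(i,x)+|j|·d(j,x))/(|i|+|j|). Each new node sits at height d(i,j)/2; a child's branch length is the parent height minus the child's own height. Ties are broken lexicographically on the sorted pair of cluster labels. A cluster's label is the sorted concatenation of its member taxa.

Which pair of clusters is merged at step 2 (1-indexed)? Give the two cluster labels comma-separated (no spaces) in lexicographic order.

step 1: merge (D,K) at d=2; branch lengths D→1, K→1; new cluster DK
  updated: d(C,DK)=31, d(DK,R)=41/2, d(DK,Z)=47/2
step 2: merge (R,Z) at d=2; branch lengths R→1, Z→1; new cluster RZ
  updated: d(C,RZ)=55/2, d(DK,RZ)=22
step 3: merge (DK,RZ) at d=22; branch lengths DK→10, RZ→10; new cluster DKRZ
  updated: d(C,DKRZ)=117/4
step 4: merge (C,DKRZ) at d=117/4; branch lengths C→117/8, DKRZ→29/8; new cluster CDKRZ
final tree: (C:117/8,((D:1,K:1):10,(R:1,Z:1):10):29/8)
total length: 169/4

R,Z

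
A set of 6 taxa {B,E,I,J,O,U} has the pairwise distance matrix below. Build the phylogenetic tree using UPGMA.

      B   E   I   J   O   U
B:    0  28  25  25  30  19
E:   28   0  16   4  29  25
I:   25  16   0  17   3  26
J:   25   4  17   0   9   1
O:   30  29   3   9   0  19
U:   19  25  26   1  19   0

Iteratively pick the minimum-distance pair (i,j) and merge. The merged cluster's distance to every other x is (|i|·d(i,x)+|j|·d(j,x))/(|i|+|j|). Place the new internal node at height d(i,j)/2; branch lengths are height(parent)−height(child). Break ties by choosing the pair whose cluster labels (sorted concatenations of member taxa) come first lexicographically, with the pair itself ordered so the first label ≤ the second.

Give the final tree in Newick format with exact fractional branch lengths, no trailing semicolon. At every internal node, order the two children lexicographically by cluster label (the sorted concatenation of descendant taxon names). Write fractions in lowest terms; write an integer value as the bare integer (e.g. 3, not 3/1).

(B:127/10,((E:29/4,(J:1/2,U:1/2):27/4):29/12,(I:3/2,O:3/2):49/6):91/30)

1. join J+U (d=1) ⇒ JU; edges |J|=1/2, |U|=1/2
  updated: d(B,JU)=22, d(E,JU)=29/2, d(I,JU)=43/2, d(JU,O)=14
2. join I+O (d=3) ⇒ IO; edges |I|=3/2, |O|=3/2
  updated: d(B,IO)=55/2, d(E,IO)=45/2, d(IO,JU)=71/4
3. join E+JU (d=29/2) ⇒ EJU; edges |E|=29/4, |JU|=27/4
  updated: d(B,EJU)=24, d(EJU,IO)=58/3
4. join EJU+IO (d=58/3) ⇒ EIJOU; edges |EJU|=29/12, |IO|=49/6
  updated: d(B,EIJOU)=127/5
5. join B+EIJOU (d=127/5) ⇒ BEIJOU; edges |B|=127/10, |EIJOU|=91/30
final tree: (B:127/10,((E:29/4,(J:1/2,U:1/2):27/4):29/12,(I:3/2,O:3/2):49/6):91/30)
total length: 2659/60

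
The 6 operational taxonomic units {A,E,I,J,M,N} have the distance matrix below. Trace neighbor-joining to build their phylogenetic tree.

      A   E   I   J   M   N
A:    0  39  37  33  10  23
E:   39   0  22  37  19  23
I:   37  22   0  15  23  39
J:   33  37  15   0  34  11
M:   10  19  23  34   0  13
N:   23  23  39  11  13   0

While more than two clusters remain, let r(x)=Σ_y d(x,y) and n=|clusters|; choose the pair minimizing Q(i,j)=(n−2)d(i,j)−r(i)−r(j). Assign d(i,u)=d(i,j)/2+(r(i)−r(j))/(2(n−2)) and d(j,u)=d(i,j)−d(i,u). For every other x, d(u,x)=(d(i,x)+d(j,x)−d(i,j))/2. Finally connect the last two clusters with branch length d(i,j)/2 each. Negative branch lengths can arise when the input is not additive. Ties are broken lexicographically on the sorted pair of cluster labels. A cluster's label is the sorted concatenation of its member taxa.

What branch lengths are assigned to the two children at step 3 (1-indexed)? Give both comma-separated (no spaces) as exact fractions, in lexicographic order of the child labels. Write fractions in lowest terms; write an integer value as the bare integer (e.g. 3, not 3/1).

1. join I+J (d=15, Q=-206) ⇒ IJ; edges |I|=33/4, |J|=27/4
  updated: d(A,IJ)=55/2, d(E,IJ)=22, d(IJ,M)=21, d(IJ,N)=35/2
2. join A+M (d=10, Q=-265/2) ⇒ AM; edges |A|=133/12, |M|=-13/12
  updated: d(AM,E)=24, d(AM,IJ)=77/4, d(AM,N)=13
3. join AM+N (d=13, Q=-335/4) ⇒ AMN; edges |AM|=115/16, |N|=93/16
  updated: d(AMN,E)=17, d(AMN,IJ)=95/8
4. join AMN+E (d=17, Q=-407/8) ⇒ AEMN; edges |AMN|=55/16, |E|=217/16
  updated: d(AEMN,IJ)=135/16
5. join AEMN+IJ (d=135/16) ⇒ AEIJMN; edges |AEMN|=135/32, |IJ|=135/32
final tree: ((((A:133/12,M:-13/12):115/16,N:93/16):55/16,E:217/16):135/32,(I:33/4,J:27/4):135/32)
total length: 1015/16

115/16,93/16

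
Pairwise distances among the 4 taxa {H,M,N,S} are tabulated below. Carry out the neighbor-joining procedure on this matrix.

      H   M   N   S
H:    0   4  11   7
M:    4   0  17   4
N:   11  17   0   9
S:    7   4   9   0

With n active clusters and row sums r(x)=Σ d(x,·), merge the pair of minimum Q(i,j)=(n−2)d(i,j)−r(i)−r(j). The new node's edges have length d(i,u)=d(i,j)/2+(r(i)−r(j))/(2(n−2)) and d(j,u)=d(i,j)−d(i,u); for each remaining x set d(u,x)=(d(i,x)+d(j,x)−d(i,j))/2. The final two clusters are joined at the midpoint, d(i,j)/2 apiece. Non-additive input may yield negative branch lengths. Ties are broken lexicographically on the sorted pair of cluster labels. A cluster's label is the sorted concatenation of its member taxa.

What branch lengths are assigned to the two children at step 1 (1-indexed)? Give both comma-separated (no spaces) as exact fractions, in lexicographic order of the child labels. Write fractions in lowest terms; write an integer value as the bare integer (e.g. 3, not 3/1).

iteration 1: select H,M (d=4, Q=-39); attach at lengths (5/4, 11/4); label the merged cluster HM
  updated: d(HM,N)=12, d(HM,S)=7/2
iteration 2: select HM,N (d=12, Q=-49/2); attach at lengths (13/4, 35/4); label the merged cluster HMN
  updated: d(HMN,S)=1/4
iteration 3: select HMN,S (d=1/4); attach at lengths (1/8, 1/8); label the merged cluster HMNS
final tree: (((H:5/4,M:11/4):13/4,N:35/4):1/8,S:1/8)
total length: 65/4

5/4,11/4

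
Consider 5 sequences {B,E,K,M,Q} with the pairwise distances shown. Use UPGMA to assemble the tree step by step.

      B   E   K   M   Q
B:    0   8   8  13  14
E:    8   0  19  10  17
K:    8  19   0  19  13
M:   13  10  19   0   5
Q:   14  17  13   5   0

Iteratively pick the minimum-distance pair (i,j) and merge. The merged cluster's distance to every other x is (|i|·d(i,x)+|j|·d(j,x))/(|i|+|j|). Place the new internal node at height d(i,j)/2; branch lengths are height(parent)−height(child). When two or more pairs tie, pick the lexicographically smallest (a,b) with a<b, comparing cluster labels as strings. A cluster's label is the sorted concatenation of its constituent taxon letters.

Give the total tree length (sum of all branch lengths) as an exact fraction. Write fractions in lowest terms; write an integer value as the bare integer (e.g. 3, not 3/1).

step 1: merge (M,Q) at d=5; branch lengths M→5/2, Q→5/2; new cluster MQ
  updated: d(B,MQ)=27/2, d(E,MQ)=27/2, d(K,MQ)=16
step 2: merge (B,E) at d=8; branch lengths B→4, E→4; new cluster BE
  updated: d(BE,K)=27/2, d(BE,MQ)=27/2
step 3: merge (BE,K) at d=27/2; branch lengths BE→11/4, K→27/4; new cluster BEK
  updated: d(BEK,MQ)=43/3
step 4: merge (BEK,MQ) at d=43/3; branch lengths BEK→5/12, MQ→14/3; new cluster BEKMQ
final tree: (((B:4,E:4):11/4,K:27/4):5/12,(M:5/2,Q:5/2):14/3)
total length: 331/12

331/12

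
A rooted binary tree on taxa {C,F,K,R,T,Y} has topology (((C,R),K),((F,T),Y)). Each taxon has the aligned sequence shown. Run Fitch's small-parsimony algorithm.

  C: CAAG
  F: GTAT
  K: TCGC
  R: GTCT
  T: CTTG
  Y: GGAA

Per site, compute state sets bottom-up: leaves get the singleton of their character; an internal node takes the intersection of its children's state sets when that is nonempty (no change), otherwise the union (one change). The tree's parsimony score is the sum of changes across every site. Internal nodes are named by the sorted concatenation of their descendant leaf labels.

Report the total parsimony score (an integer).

13

site 0, node CR: C={C} ∪ R={G} → {C,G} (+1)
site 0, node CKR: CR={C,G} ∪ K={T} → {C,G,T} (+1)
site 0, node FT: F={G} ∪ T={C} → {C,G} (+1)
site 0, node FTY: FT={C,G} ∩ Y={G} → {G} (+0)
site 0, node CFKRTY: CKR={C,G,T} ∩ FTY={G} → {G} (+0)
site 1, node CR: C={A} ∪ R={T} → {A,T} (+1)
site 1, node CKR: CR={A,T} ∪ K={C} → {A,C,T} (+1)
site 1, node FT: F={T} ∩ T={T} → {T} (+0)
site 1, node FTY: FT={T} ∪ Y={G} → {G,T} (+1)
site 1, node CFKRTY: CKR={A,C,T} ∩ FTY={G,T} → {T} (+0)
site 2, node CR: C={A} ∪ R={C} → {A,C} (+1)
site 2, node CKR: CR={A,C} ∪ K={G} → {A,C,G} (+1)
site 2, node FT: F={A} ∪ T={T} → {A,T} (+1)
site 2, node FTY: FT={A,T} ∩ Y={A} → {A} (+0)
site 2, node CFKRTY: CKR={A,C,G} ∩ FTY={A} → {A} (+0)
site 3, node CR: C={G} ∪ R={T} → {G,T} (+1)
site 3, node CKR: CR={G,T} ∪ K={C} → {C,G,T} (+1)
site 3, node FT: F={T} ∪ T={G} → {G,T} (+1)
site 3, node FTY: FT={G,T} ∪ Y={A} → {A,G,T} (+1)
site 3, node CFKRTY: CKR={C,G,T} ∩ FTY={A,G,T} → {G,T} (+0)
per-site changes: [3, 3, 3, 4]; total = 13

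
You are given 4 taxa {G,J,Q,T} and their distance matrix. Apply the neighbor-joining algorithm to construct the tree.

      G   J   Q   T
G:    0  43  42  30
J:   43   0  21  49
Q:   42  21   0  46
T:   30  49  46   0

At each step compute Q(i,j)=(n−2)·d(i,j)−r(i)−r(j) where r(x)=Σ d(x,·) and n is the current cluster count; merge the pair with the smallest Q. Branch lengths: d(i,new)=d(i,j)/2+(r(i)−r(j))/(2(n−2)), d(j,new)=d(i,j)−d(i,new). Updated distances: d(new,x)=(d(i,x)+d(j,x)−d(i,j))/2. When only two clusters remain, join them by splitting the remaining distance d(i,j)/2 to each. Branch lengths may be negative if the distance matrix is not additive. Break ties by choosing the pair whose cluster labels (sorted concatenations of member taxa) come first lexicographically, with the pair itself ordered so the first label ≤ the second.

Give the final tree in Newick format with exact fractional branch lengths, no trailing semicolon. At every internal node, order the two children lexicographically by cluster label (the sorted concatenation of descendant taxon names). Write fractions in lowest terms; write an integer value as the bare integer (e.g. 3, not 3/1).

(((G:25/2,T:35/2):39/2,J:23/2):19/4,Q:19/4)

iteration 1: select G,T (d=30, Q=-180); attach at lengths (25/2, 35/2); label the merged cluster GT
  updated: d(GT,J)=31, d(GT,Q)=29
iteration 2: select GT,J (d=31, Q=-81); attach at lengths (39/2, 23/2); label the merged cluster GJT
  updated: d(GJT,Q)=19/2
iteration 3: select GJT,Q (d=19/2); attach at lengths (19/4, 19/4); label the merged cluster GJQT
final tree: (((G:25/2,T:35/2):39/2,J:23/2):19/4,Q:19/4)
total length: 141/2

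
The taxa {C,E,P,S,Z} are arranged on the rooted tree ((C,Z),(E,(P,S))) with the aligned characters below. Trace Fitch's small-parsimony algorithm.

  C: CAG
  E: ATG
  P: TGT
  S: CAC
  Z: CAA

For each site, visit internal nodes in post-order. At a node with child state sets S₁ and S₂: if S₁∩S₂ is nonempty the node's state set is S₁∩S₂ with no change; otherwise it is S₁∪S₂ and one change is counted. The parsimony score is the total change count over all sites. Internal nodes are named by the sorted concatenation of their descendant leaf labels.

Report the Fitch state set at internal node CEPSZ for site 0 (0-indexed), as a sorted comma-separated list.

C

CZ@0: {C} ∩ {C} = {C} (intersection, +0)
PS@0: {T} ∪ {C} = {C,T} (union, +1)
EPS@0: {A} ∪ {C,T} = {A,C,T} (union, +1)
CEPSZ@0: {C} ∩ {A,C,T} = {C} (intersection, +0)
CZ@1: {A} ∩ {A} = {A} (intersection, +0)
PS@1: {G} ∪ {A} = {A,G} (union, +1)
EPS@1: {T} ∪ {A,G} = {A,G,T} (union, +1)
CEPSZ@1: {A} ∩ {A,G,T} = {A} (intersection, +0)
CZ@2: {G} ∪ {A} = {A,G} (union, +1)
PS@2: {T} ∪ {C} = {C,T} (union, +1)
EPS@2: {G} ∪ {C,T} = {C,G,T} (union, +1)
CEPSZ@2: {A,G} ∩ {C,G,T} = {G} (intersection, +0)
per-site changes: [2, 2, 3]; total = 7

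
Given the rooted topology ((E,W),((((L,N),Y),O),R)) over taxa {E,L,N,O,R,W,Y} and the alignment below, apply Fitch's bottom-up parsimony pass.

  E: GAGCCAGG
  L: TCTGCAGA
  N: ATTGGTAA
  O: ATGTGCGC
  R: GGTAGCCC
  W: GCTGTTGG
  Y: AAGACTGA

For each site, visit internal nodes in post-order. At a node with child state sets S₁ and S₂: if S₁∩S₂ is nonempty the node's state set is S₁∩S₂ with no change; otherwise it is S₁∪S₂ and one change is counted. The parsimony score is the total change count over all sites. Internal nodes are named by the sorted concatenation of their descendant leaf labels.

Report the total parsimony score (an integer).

26

site 0, node EW: E={G} ∩ W={G} → {G} (+0)
site 0, node LN: L={T} ∪ N={A} → {A,T} (+1)
site 0, node LNY: LN={A,T} ∩ Y={A} → {A} (+0)
site 0, node LNOY: LNY={A} ∩ O={A} → {A} (+0)
site 0, node LNORY: LNOY={A} ∪ R={G} → {A,G} (+1)
site 0, node ELNORWY: EW={G} ∩ LNORY={A,G} → {G} (+0)
site 1, node EW: E={A} ∪ W={C} → {A,C} (+1)
site 1, node LN: L={C} ∪ N={T} → {C,T} (+1)
site 1, node LNY: LN={C,T} ∪ Y={A} → {A,C,T} (+1)
site 1, node LNOY: LNY={A,C,T} ∩ O={T} → {T} (+0)
site 1, node LNORY: LNOY={T} ∪ R={G} → {G,T} (+1)
site 1, node ELNORWY: EW={A,C} ∪ LNORY={G,T} → {A,C,G,T} (+1)
site 2, node EW: E={G} ∪ W={T} → {G,T} (+1)
site 2, node LN: L={T} ∩ N={T} → {T} (+0)
site 2, node LNY: LN={T} ∪ Y={G} → {G,T} (+1)
site 2, node LNOY: LNY={G,T} ∩ O={G} → {G} (+0)
site 2, node LNORY: LNOY={G} ∪ R={T} → {G,T} (+1)
site 2, node ELNORWY: EW={G,T} ∩ LNORY={G,T} → {G,T} (+0)
site 3, node EW: E={C} ∪ W={G} → {C,G} (+1)
site 3, node LN: L={G} ∩ N={G} → {G} (+0)
site 3, node LNY: LN={G} ∪ Y={A} → {A,G} (+1)
site 3, node LNOY: LNY={A,G} ∪ O={T} → {A,G,T} (+1)
site 3, node LNORY: LNOY={A,G,T} ∩ R={A} → {A} (+0)
site 3, node ELNORWY: EW={C,G} ∪ LNORY={A} → {A,C,G} (+1)
site 4, node EW: E={C} ∪ W={T} → {C,T} (+1)
site 4, node LN: L={C} ∪ N={G} → {C,G} (+1)
site 4, node LNY: LN={C,G} ∩ Y={C} → {C} (+0)
site 4, node LNOY: LNY={C} ∪ O={G} → {C,G} (+1)
site 4, node LNORY: LNOY={C,G} ∩ R={G} → {G} (+0)
site 4, node ELNORWY: EW={C,T} ∪ LNORY={G} → {C,G,T} (+1)
site 5, node EW: E={A} ∪ W={T} → {A,T} (+1)
site 5, node LN: L={A} ∪ N={T} → {A,T} (+1)
site 5, node LNY: LN={A,T} ∩ Y={T} → {T} (+0)
site 5, node LNOY: LNY={T} ∪ O={C} → {C,T} (+1)
site 5, node LNORY: LNOY={C,T} ∩ R={C} → {C} (+0)
site 5, node ELNORWY: EW={A,T} ∪ LNORY={C} → {A,C,T} (+1)
site 6, node EW: E={G} ∩ W={G} → {G} (+0)
site 6, node LN: L={G} ∪ N={A} → {A,G} (+1)
site 6, node LNY: LN={A,G} ∩ Y={G} → {G} (+0)
site 6, node LNOY: LNY={G} ∩ O={G} → {G} (+0)
site 6, node LNORY: LNOY={G} ∪ R={C} → {C,G} (+1)
site 6, node ELNORWY: EW={G} ∩ LNORY={C,G} → {G} (+0)
site 7, node EW: E={G} ∩ W={G} → {G} (+0)
site 7, node LN: L={A} ∩ N={A} → {A} (+0)
site 7, node LNY: LN={A} ∩ Y={A} → {A} (+0)
site 7, node LNOY: LNY={A} ∪ O={C} → {A,C} (+1)
site 7, node LNORY: LNOY={A,C} ∩ R={C} → {C} (+0)
site 7, node ELNORWY: EW={G} ∪ LNORY={C} → {C,G} (+1)
per-site changes: [2, 5, 3, 4, 4, 4, 2, 2]; total = 26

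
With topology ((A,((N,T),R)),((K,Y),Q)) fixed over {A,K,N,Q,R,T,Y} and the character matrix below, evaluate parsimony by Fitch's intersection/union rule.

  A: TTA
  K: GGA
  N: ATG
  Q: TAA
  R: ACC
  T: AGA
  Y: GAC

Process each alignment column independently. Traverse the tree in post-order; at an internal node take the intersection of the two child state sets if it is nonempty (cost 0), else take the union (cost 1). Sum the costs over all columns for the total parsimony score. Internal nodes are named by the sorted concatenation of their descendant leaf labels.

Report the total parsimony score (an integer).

site 0, node NT: N={A} ∩ T={A} → {A} (+0)
site 0, node NRT: NT={A} ∩ R={A} → {A} (+0)
site 0, node ANRT: A={T} ∪ NRT={A} → {A,T} (+1)
site 0, node KY: K={G} ∩ Y={G} → {G} (+0)
site 0, node KQY: KY={G} ∪ Q={T} → {G,T} (+1)
site 0, node AKNQRTY: ANRT={A,T} ∩ KQY={G,T} → {T} (+0)
site 1, node NT: N={T} ∪ T={G} → {G,T} (+1)
site 1, node NRT: NT={G,T} ∪ R={C} → {C,G,T} (+1)
site 1, node ANRT: A={T} ∩ NRT={C,G,T} → {T} (+0)
site 1, node KY: K={G} ∪ Y={A} → {A,G} (+1)
site 1, node KQY: KY={A,G} ∩ Q={A} → {A} (+0)
site 1, node AKNQRTY: ANRT={T} ∪ KQY={A} → {A,T} (+1)
site 2, node NT: N={G} ∪ T={A} → {A,G} (+1)
site 2, node NRT: NT={A,G} ∪ R={C} → {A,C,G} (+1)
site 2, node ANRT: A={A} ∩ NRT={A,C,G} → {A} (+0)
site 2, node KY: K={A} ∪ Y={C} → {A,C} (+1)
site 2, node KQY: KY={A,C} ∩ Q={A} → {A} (+0)
site 2, node AKNQRTY: ANRT={A} ∩ KQY={A} → {A} (+0)
per-site changes: [2, 4, 3]; total = 9

9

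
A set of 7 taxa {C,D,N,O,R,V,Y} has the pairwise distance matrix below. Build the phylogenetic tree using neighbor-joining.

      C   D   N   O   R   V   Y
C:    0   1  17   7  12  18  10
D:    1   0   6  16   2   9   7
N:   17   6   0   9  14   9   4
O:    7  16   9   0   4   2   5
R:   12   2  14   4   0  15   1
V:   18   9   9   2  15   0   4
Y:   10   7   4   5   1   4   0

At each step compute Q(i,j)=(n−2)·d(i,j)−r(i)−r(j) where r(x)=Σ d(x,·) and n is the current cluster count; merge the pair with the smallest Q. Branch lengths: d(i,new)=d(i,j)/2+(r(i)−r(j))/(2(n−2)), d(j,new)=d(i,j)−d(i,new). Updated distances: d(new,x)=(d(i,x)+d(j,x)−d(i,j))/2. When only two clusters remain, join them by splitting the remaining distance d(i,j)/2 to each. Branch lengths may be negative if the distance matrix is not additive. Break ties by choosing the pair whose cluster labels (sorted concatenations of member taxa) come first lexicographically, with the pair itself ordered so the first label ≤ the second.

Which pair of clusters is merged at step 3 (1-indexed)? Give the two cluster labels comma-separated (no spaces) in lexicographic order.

iteration 1: select C,D (d=1, Q=-101); attach at lengths (29/10, -19/10); label the merged cluster CD
  updated: d(CD,N)=11, d(CD,O)=11, d(CD,R)=13/2, d(CD,V)=13, d(CD,Y)=8
iteration 2: select O,V (d=2, Q=-66); attach at lengths (-1/2, 5/2); label the merged cluster OV
  updated: d(CD,OV)=11, d(N,OV)=8, d(OV,R)=17/2, d(OV,Y)=7/2
iteration 3: select CD,R (d=13/2, Q=-47); attach at lengths (13/3, 13/6); label the merged cluster CDR
  updated: d(CDR,N)=37/4, d(CDR,OV)=13/2, d(CDR,Y)=5/4
iteration 4: select CDR,Y (d=5/4, Q=-93/4); attach at lengths (43/16, -23/16); label the merged cluster CDRY
  updated: d(CDRY,N)=6, d(CDRY,OV)=35/8
iteration 5: select CDRY,N (d=6, Q=-147/8); attach at lengths (19/16, 77/16); label the merged cluster CDNRY
  updated: d(CDNRY,OV)=51/16
iteration 6: select CDNRY,OV (d=51/16); attach at lengths (51/32, 51/32); label the merged cluster CDNORVY
final tree: (((((C:29/10,D:-19/10):13/3,R:13/6):43/16,Y:-23/16):19/16,N:77/16):51/32,(O:-1/2,V:5/2):51/32)
total length: 319/16

CD,R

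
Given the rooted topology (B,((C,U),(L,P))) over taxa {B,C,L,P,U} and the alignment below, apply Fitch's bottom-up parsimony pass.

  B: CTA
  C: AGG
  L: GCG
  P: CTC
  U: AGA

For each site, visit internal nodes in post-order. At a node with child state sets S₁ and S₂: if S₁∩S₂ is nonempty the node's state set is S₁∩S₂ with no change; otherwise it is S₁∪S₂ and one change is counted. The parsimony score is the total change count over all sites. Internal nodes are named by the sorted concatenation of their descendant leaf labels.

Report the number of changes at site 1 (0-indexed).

2

[col 0] CU: children C:{A}, U:{A} ∩→ {A}; cost 0
[col 0] LP: children L:{G}, P:{C} ∪→ {C,G}; cost 1
[col 0] CLPU: children CU:{A}, LP:{C,G} ∪→ {A,C,G}; cost 1
[col 0] BCLPU: children B:{C}, CLPU:{A,C,G} ∩→ {C}; cost 0
[col 1] CU: children C:{G}, U:{G} ∩→ {G}; cost 0
[col 1] LP: children L:{C}, P:{T} ∪→ {C,T}; cost 1
[col 1] CLPU: children CU:{G}, LP:{C,T} ∪→ {C,G,T}; cost 1
[col 1] BCLPU: children B:{T}, CLPU:{C,G,T} ∩→ {T}; cost 0
[col 2] CU: children C:{G}, U:{A} ∪→ {A,G}; cost 1
[col 2] LP: children L:{G}, P:{C} ∪→ {C,G}; cost 1
[col 2] CLPU: children CU:{A,G}, LP:{C,G} ∩→ {G}; cost 0
[col 2] BCLPU: children B:{A}, CLPU:{G} ∪→ {A,G}; cost 1
per-site changes: [2, 2, 3]; total = 7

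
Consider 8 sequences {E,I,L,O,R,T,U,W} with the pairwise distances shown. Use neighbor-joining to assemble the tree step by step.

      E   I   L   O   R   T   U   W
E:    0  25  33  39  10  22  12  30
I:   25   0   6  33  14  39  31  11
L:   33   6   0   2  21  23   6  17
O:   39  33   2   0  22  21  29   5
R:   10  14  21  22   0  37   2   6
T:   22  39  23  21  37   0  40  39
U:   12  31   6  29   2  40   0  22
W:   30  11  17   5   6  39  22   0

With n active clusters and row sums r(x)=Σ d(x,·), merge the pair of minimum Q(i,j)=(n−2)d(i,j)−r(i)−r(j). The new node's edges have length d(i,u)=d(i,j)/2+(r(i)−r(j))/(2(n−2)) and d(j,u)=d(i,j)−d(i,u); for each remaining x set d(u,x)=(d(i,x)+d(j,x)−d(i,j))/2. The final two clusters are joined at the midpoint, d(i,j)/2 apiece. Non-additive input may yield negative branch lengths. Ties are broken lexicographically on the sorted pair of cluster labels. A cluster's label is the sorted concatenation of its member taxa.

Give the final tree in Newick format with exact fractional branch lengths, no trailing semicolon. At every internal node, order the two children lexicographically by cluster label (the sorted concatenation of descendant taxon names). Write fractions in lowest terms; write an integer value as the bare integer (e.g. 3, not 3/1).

step 1: merge (E,T) at d=22, Q=-260; branch lengths E→41/6, T→91/6; new cluster ET
  updated: d(ET,I)=21, d(ET,L)=17, d(ET,O)=19, d(ET,R)=25/2, d(ET,U)=15, d(ET,W)=47/2
step 2: merge (R,U) at d=2, Q=-345/2; branch lengths R→-7/4, U→15/4; new cluster RU
  updated: d(ET,RU)=51/4, d(I,RU)=43/2, d(L,RU)=25/2, d(O,RU)=49/2, d(RU,W)=13
step 3: merge (O,W) at d=5, Q=-133; branch lengths O→17/4, W→3/4; new cluster OW
  updated: d(ET,OW)=75/4, d(I,OW)=39/2, d(L,OW)=7, d(OW,RU)=65/4
step 4: merge (ET,RU) at d=51/4, Q=-377/4; branch lengths ET→179/24, RU→127/24; new cluster ERTU
  updated: d(ERTU,I)=119/8, d(ERTU,L)=67/8, d(ERTU,OW)=89/8
step 5: merge (ERTU,OW) at d=89/8, Q=-199/4; branch lengths ERTU→19/4, OW→51/8; new cluster EORTUW
  updated: d(EORTUW,I)=93/8, d(EORTUW,L)=17/8
step 6: merge (EORTUW,I) at d=93/8, Q=-79/4; branch lengths EORTUW→31/8, I→31/4; new cluster EIORTUW
  updated: d(EIORTUW,L)=-7/4
step 7: merge (EIORTUW,L) at d=-7/4; branch lengths EIORTUW→-7/8, L→-7/8; new cluster EILORTUW
final tree: (((((E:41/6,T:91/6):179/24,(R:-7/4,U:15/4):127/24):19/4,(O:17/4,W:3/4):51/8):31/8,I:31/4):-7/8,L:-7/8)
total length: 251/4

(((((E:41/6,T:91/6):179/24,(R:-7/4,U:15/4):127/24):19/4,(O:17/4,W:3/4):51/8):31/8,I:31/4):-7/8,L:-7/8)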